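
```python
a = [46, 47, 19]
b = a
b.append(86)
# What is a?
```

After line 1: a = [46, 47, 19]
After line 2 (b = a is an alias, same object): a = [46, 47, 19], b = [46, 47, 19]
After line 3 (b.append mutates the shared list): a = [46, 47, 19, 86], b = [46, 47, 19, 86]

[46, 47, 19, 86]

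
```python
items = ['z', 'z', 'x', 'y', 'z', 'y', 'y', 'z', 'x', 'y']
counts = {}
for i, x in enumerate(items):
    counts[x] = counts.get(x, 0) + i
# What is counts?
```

Initial: counts = {}, items = ['z', 'z', 'x', 'y', 'z', 'y', 'y', 'z', 'x', 'y']
i=0, x='z': counts = {'z': 0}
i=1, x='z': counts = {'z': 1}
i=2, x='x': counts = {'z': 1, 'x': 2}
i=3, x='y': counts = {'z': 1, 'x': 2, 'y': 3}
i=4, x='z': counts = {'z': 5, 'x': 2, 'y': 3}
i=5, x='y': counts = {'z': 5, 'x': 2, 'y': 8}
i=6, x='y': counts = {'z': 5, 'x': 2, 'y': 14}
i=7, x='z': counts = {'z': 12, 'x': 2, 'y': 14}
i=8, x='x': counts = {'z': 12, 'x': 10, 'y': 14}
i=9, x='y': counts = {'z': 12, 'x': 10, 'y': 23}

{'z': 12, 'x': 10, 'y': 23}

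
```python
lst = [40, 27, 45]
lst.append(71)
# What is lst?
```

[40, 27, 45, 71]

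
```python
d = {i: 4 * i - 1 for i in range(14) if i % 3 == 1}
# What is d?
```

{1: 3, 4: 15, 7: 27, 10: 39, 13: 51}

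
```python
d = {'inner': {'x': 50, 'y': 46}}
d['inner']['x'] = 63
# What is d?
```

After line 1: d = {'inner': {'x': 50, 'y': 46}}
After line 2 (inner x overwritten): d = {'inner': {'x': 63, 'y': 46}}

{'inner': {'x': 63, 'y': 46}}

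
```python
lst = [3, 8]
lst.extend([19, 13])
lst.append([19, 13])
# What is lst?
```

After line 1: lst = [3, 8]
After line 2 (extend unpacks [19, 13]): lst = [3, 8, 19, 13]
After line 3 (append adds [19, 13] as single element): lst = [3, 8, 19, 13, [19, 13]]

[3, 8, 19, 13, [19, 13]]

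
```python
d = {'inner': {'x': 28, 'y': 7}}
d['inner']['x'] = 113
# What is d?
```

After line 1: d = {'inner': {'x': 28, 'y': 7}}
After line 2 (inner x overwritten): d = {'inner': {'x': 113, 'y': 7}}

{'inner': {'x': 113, 'y': 7}}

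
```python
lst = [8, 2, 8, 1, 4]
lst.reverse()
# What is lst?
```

[4, 1, 8, 2, 8]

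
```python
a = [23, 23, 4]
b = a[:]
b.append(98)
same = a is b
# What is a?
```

After line 1: a = [23, 23, 4]
After line 2 (b = a[:] is a shallow copy, new object): a = [23, 23, 4], b = [23, 23, 4]
After line 3 (append only mutates b): a = [23, 23, 4], b = [23, 23, 4, 98]
After line 4 (same = a is b; different objects -> False): same = False

[23, 23, 4]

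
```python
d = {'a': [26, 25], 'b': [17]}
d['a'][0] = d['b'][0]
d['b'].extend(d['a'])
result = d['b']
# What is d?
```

After line 1: d = {'a': [26, 25], 'b': [17]}
After line 2 (a[0] = b[0] = 17): d = {'a': [17, 25], 'b': [17]}
After line 3 (b.extend(a) appends [17, 25]): d = {'a': [17, 25], 'b': [17, 17, 25]}
After line 4: result = d['b'] = [17, 17, 25]

{'a': [17, 25], 'b': [17, 17, 25]}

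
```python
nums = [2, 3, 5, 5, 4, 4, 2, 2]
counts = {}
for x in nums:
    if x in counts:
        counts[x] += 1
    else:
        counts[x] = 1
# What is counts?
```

Initial: counts = {}, nums = [2, 3, 5, 5, 4, 4, 2, 2]
See 2: counts = {2: 1}
See 3: counts = {2: 1, 3: 1}
See 5: counts = {2: 1, 3: 1, 5: 1}
See 5: counts = {2: 1, 3: 1, 5: 2}
See 4: counts = {2: 1, 3: 1, 5: 2, 4: 1}
See 4: counts = {2: 1, 3: 1, 5: 2, 4: 2}
See 2: counts = {2: 2, 3: 1, 5: 2, 4: 2}
See 2: counts = {2: 3, 3: 1, 5: 2, 4: 2}

{2: 3, 3: 1, 5: 2, 4: 2}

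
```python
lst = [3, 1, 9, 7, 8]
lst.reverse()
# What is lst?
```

[8, 7, 9, 1, 3]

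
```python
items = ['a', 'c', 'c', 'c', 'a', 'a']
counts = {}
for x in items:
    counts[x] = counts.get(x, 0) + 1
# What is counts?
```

Initial: counts = {}, items = ['a', 'c', 'c', 'c', 'a', 'a']
See 'a': counts = {'a': 1}
See 'c': counts = {'a': 1, 'c': 1}
See 'c': counts = {'a': 1, 'c': 2}
See 'c': counts = {'a': 1, 'c': 3}
See 'a': counts = {'a': 2, 'c': 3}
See 'a': counts = {'a': 3, 'c': 3}

{'a': 3, 'c': 3}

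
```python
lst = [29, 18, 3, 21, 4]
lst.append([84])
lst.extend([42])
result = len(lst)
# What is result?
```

After line 1: lst = [29, 18, 3, 21, 4]
After line 2 (append adds [84] as single element): lst = [29, 18, 3, 21, 4, [84]]
After line 3 (extend unpacks [42], adds 42): lst = [29, 18, 3, 21, 4, [84], 42]
After line 4: result = len(lst) = 7

7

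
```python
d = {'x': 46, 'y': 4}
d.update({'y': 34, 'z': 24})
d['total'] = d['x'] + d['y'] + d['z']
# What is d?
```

After line 1: d = {'x': 46, 'y': 4}
After line 2 (y overwritten, z added): d = {'x': 46, 'y': 34, 'z': 24}
After line 3 (total = 46 + 34 + 24 = 104): d = {'x': 46, 'y': 34, 'z': 24, 'total': 104}

{'x': 46, 'y': 34, 'z': 24, 'total': 104}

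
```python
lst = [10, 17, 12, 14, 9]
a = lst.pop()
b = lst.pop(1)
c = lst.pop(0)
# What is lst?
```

After line 1: lst = [10, 17, 12, 14, 9]
After line 2 (pop() -> a = 9): lst = [10, 17, 12, 14]
After line 3 (pop(1) -> b = 17): lst = [10, 12, 14]
After line 4 (pop(0) -> c = 10): lst = [12, 14]

[12, 14]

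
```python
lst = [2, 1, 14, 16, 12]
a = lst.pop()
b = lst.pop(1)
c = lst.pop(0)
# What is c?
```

After line 1: lst = [2, 1, 14, 16, 12]
After line 2 (pop() -> a = 12): lst = [2, 1, 14, 16]
After line 3 (pop(1) -> b = 1): lst = [2, 14, 16]
After line 4 (pop(0) -> c = 2): lst = [14, 16]

2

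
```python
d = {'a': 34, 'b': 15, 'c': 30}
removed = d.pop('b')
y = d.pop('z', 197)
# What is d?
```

After line 1: d = {'a': 34, 'b': 15, 'c': 30}
After line 2 (pop 'b' returns 15): d = {'a': 34, 'c': 30}, removed = 15
After line 3 (pop 'z' missing, returns default 197): d = {'a': 34, 'c': 30}, y = 197

{'a': 34, 'c': 30}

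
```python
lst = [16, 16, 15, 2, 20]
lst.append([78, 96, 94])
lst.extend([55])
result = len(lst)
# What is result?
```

After line 1: lst = [16, 16, 15, 2, 20]
After line 2 (append adds [78, 96, 94] as single element): lst = [16, 16, 15, 2, 20, [78, 96, 94]]
After line 3 (extend unpacks [55], adds 55): lst = [16, 16, 15, 2, 20, [78, 96, 94], 55]
After line 4: result = len(lst) = 7

7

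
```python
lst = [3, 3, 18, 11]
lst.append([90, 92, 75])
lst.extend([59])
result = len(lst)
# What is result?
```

After line 1: lst = [3, 3, 18, 11]
After line 2 (append adds [90, 92, 75] as single element): lst = [3, 3, 18, 11, [90, 92, 75]]
After line 3 (extend unpacks [59], adds 59): lst = [3, 3, 18, 11, [90, 92, 75], 59]
After line 4: result = len(lst) = 6

6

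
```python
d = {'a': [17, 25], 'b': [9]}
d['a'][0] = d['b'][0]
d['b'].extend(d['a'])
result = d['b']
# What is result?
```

After line 1: d = {'a': [17, 25], 'b': [9]}
After line 2 (a[0] = b[0] = 9): d = {'a': [9, 25], 'b': [9]}
After line 3 (b.extend(a) appends [9, 25]): d = {'a': [9, 25], 'b': [9, 9, 25]}
After line 4: result = d['b'] = [9, 9, 25]

[9, 9, 25]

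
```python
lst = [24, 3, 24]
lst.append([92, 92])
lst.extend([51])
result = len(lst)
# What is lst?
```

After line 1: lst = [24, 3, 24]
After line 2 (append adds [92, 92] as single element): lst = [24, 3, 24, [92, 92]]
After line 3 (extend unpacks [51], adds 51): lst = [24, 3, 24, [92, 92], 51]
After line 4: result = len(lst) = 5

[24, 3, 24, [92, 92], 51]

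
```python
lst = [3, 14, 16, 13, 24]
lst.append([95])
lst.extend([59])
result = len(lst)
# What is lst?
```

After line 1: lst = [3, 14, 16, 13, 24]
After line 2 (append adds [95] as single element): lst = [3, 14, 16, 13, 24, [95]]
After line 3 (extend unpacks [59], adds 59): lst = [3, 14, 16, 13, 24, [95], 59]
After line 4: result = len(lst) = 7

[3, 14, 16, 13, 24, [95], 59]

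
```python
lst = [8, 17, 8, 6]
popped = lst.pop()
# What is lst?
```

[8, 17, 8]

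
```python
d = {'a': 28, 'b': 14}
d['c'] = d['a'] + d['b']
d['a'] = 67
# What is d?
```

After line 1: d = {'a': 28, 'b': 14}
After line 2 (d['c'] = 28 + 14): d = {'a': 28, 'b': 14, 'c': 42}
After line 3: d = {'a': 67, 'b': 14, 'c': 42}

{'a': 67, 'b': 14, 'c': 42}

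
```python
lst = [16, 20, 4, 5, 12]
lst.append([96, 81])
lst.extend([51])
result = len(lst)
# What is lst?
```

After line 1: lst = [16, 20, 4, 5, 12]
After line 2 (append adds [96, 81] as single element): lst = [16, 20, 4, 5, 12, [96, 81]]
After line 3 (extend unpacks [51], adds 51): lst = [16, 20, 4, 5, 12, [96, 81], 51]
After line 4: result = len(lst) = 7

[16, 20, 4, 5, 12, [96, 81], 51]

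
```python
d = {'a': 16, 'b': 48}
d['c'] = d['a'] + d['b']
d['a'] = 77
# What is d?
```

After line 1: d = {'a': 16, 'b': 48}
After line 2 (d['c'] = 16 + 48): d = {'a': 16, 'b': 48, 'c': 64}
After line 3: d = {'a': 77, 'b': 48, 'c': 64}

{'a': 77, 'b': 48, 'c': 64}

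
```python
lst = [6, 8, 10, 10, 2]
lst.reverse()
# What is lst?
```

[2, 10, 10, 8, 6]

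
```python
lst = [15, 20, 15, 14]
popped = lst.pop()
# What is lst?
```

[15, 20, 15]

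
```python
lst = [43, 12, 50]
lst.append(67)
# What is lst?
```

[43, 12, 50, 67]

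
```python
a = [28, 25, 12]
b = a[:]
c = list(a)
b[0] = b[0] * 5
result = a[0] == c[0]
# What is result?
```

After line 1: a = [28, 25, 12]
After line 2 (b = a[:], copy): a = [28, 25, 12], b = [28, 25, 12]
After line 3 (c = list(a) is a copy, new object): c = [28, 25, 12]
After line 4 (b[0] = 28 * 5 = 140; only b mutates (copy)): a = [28, 25, 12], b = [140, 25, 12], c = [28, 25, 12]
After line 5 (a[0] = 28, c[0] = 28; result = True)

True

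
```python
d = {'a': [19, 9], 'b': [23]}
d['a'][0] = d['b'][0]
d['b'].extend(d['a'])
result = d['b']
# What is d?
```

After line 1: d = {'a': [19, 9], 'b': [23]}
After line 2 (a[0] = b[0] = 23): d = {'a': [23, 9], 'b': [23]}
After line 3 (b.extend(a) appends [23, 9]): d = {'a': [23, 9], 'b': [23, 23, 9]}
After line 4: result = d['b'] = [23, 23, 9]

{'a': [23, 9], 'b': [23, 23, 9]}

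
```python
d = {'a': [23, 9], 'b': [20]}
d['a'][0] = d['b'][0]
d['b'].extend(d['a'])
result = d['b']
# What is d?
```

After line 1: d = {'a': [23, 9], 'b': [20]}
After line 2 (a[0] = b[0] = 20): d = {'a': [20, 9], 'b': [20]}
After line 3 (b.extend(a) appends [20, 9]): d = {'a': [20, 9], 'b': [20, 20, 9]}
After line 4: result = d['b'] = [20, 20, 9]

{'a': [20, 9], 'b': [20, 20, 9]}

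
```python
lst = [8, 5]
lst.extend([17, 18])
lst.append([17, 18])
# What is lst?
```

After line 1: lst = [8, 5]
After line 2 (extend unpacks [17, 18]): lst = [8, 5, 17, 18]
After line 3 (append adds [17, 18] as single element): lst = [8, 5, 17, 18, [17, 18]]

[8, 5, 17, 18, [17, 18]]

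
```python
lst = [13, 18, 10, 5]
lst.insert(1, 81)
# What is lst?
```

[13, 81, 18, 10, 5]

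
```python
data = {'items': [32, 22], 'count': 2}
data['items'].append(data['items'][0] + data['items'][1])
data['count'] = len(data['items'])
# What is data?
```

After line 1: data = {'items': [32, 22], 'count': 2}
After line 2 (append 32 + 22 = 54): data = {'items': [32, 22, 54], 'count': 2}
After line 3 (count = len(items) = 3): data = {'items': [32, 22, 54], 'count': 3}

{'items': [32, 22, 54], 'count': 3}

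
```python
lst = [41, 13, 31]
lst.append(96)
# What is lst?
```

[41, 13, 31, 96]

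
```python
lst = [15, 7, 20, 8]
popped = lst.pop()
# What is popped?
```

8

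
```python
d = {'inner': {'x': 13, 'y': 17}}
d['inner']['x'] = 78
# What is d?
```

After line 1: d = {'inner': {'x': 13, 'y': 17}}
After line 2 (inner x overwritten): d = {'inner': {'x': 78, 'y': 17}}

{'inner': {'x': 78, 'y': 17}}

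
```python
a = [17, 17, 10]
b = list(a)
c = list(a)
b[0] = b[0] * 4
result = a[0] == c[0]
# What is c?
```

After line 1: a = [17, 17, 10]
After line 2 (b = list(a), copy): a = [17, 17, 10], b = [17, 17, 10]
After line 3 (c = list(a) is a copy, new object): c = [17, 17, 10]
After line 4 (b[0] = 17 * 4 = 68; only b mutates (copy)): a = [17, 17, 10], b = [68, 17, 10], c = [17, 17, 10]
After line 5 (a[0] = 17, c[0] = 17; result = True)

[17, 17, 10]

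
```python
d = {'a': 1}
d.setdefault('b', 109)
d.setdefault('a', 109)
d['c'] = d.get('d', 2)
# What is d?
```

After line 1: d = {'a': 1}
After line 2 (setdefault adds 'b'=109): d = {'a': 1, 'b': 109}
After line 3 (setdefault 'a' no-op, already exists): d = {'a': 1, 'b': 109}
After line 4 (get('d', 2) returns default since 'd' not in d): d = {'a': 1, 'b': 109, 'c': 2}

{'a': 1, 'b': 109, 'c': 2}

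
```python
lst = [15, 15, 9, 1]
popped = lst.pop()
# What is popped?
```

1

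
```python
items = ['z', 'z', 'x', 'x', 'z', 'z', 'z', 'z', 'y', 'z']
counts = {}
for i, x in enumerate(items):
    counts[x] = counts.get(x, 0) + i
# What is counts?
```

Initial: counts = {}, items = ['z', 'z', 'x', 'x', 'z', 'z', 'z', 'z', 'y', 'z']
i=0, x='z': counts = {'z': 0}
i=1, x='z': counts = {'z': 1}
i=2, x='x': counts = {'z': 1, 'x': 2}
i=3, x='x': counts = {'z': 1, 'x': 5}
i=4, x='z': counts = {'z': 5, 'x': 5}
i=5, x='z': counts = {'z': 10, 'x': 5}
i=6, x='z': counts = {'z': 16, 'x': 5}
i=7, x='z': counts = {'z': 23, 'x': 5}
i=8, x='y': counts = {'z': 23, 'x': 5, 'y': 8}
i=9, x='z': counts = {'z': 32, 'x': 5, 'y': 8}

{'z': 32, 'x': 5, 'y': 8}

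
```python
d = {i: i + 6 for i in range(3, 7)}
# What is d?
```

{3: 9, 4: 10, 5: 11, 6: 12}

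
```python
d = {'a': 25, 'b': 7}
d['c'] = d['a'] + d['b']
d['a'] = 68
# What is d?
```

After line 1: d = {'a': 25, 'b': 7}
After line 2 (d['c'] = 25 + 7): d = {'a': 25, 'b': 7, 'c': 32}
After line 3: d = {'a': 68, 'b': 7, 'c': 32}

{'a': 68, 'b': 7, 'c': 32}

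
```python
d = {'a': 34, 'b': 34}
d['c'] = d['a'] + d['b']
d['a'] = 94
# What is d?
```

After line 1: d = {'a': 34, 'b': 34}
After line 2 (d['c'] = 34 + 34): d = {'a': 34, 'b': 34, 'c': 68}
After line 3: d = {'a': 94, 'b': 34, 'c': 68}

{'a': 94, 'b': 34, 'c': 68}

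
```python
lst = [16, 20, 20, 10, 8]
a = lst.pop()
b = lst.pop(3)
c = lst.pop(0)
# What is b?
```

After line 1: lst = [16, 20, 20, 10, 8]
After line 2 (pop() -> a = 8): lst = [16, 20, 20, 10]
After line 3 (pop(3) -> b = 10): lst = [16, 20, 20]
After line 4 (pop(0) -> c = 16): lst = [20, 20]

10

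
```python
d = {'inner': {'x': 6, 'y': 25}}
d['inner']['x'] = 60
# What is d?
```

After line 1: d = {'inner': {'x': 6, 'y': 25}}
After line 2 (inner x overwritten): d = {'inner': {'x': 60, 'y': 25}}

{'inner': {'x': 60, 'y': 25}}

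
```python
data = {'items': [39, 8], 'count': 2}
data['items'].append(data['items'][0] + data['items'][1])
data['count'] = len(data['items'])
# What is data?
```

After line 1: data = {'items': [39, 8], 'count': 2}
After line 2 (append 39 + 8 = 47): data = {'items': [39, 8, 47], 'count': 2}
After line 3 (count = len(items) = 3): data = {'items': [39, 8, 47], 'count': 3}

{'items': [39, 8, 47], 'count': 3}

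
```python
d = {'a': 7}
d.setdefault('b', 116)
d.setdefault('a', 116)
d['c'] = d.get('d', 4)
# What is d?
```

After line 1: d = {'a': 7}
After line 2 (setdefault adds 'b'=116): d = {'a': 7, 'b': 116}
After line 3 (setdefault 'a' no-op, already exists): d = {'a': 7, 'b': 116}
After line 4 (get('d', 4) returns default since 'd' not in d): d = {'a': 7, 'b': 116, 'c': 4}

{'a': 7, 'b': 116, 'c': 4}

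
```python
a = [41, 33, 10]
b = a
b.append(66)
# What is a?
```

After line 1: a = [41, 33, 10]
After line 2 (b = a is an alias, same object): a = [41, 33, 10], b = [41, 33, 10]
After line 3 (b.append mutates the shared list): a = [41, 33, 10, 66], b = [41, 33, 10, 66]

[41, 33, 10, 66]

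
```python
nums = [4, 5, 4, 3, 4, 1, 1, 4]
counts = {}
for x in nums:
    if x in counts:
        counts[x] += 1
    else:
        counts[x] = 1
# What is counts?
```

Initial: counts = {}, nums = [4, 5, 4, 3, 4, 1, 1, 4]
See 4: counts = {4: 1}
See 5: counts = {4: 1, 5: 1}
See 4: counts = {4: 2, 5: 1}
See 3: counts = {4: 2, 5: 1, 3: 1}
See 4: counts = {4: 3, 5: 1, 3: 1}
See 1: counts = {4: 3, 5: 1, 3: 1, 1: 1}
See 1: counts = {4: 3, 5: 1, 3: 1, 1: 2}
See 4: counts = {4: 4, 5: 1, 3: 1, 1: 2}

{4: 4, 5: 1, 3: 1, 1: 2}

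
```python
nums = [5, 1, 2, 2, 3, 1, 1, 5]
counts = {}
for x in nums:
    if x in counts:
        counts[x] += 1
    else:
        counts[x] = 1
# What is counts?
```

Initial: counts = {}, nums = [5, 1, 2, 2, 3, 1, 1, 5]
See 5: counts = {5: 1}
See 1: counts = {5: 1, 1: 1}
See 2: counts = {5: 1, 1: 1, 2: 1}
See 2: counts = {5: 1, 1: 1, 2: 2}
See 3: counts = {5: 1, 1: 1, 2: 2, 3: 1}
See 1: counts = {5: 1, 1: 2, 2: 2, 3: 1}
See 1: counts = {5: 1, 1: 3, 2: 2, 3: 1}
See 5: counts = {5: 2, 1: 3, 2: 2, 3: 1}

{5: 2, 1: 3, 2: 2, 3: 1}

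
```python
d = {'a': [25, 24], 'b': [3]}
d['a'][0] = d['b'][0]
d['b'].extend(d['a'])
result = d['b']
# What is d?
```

After line 1: d = {'a': [25, 24], 'b': [3]}
After line 2 (a[0] = b[0] = 3): d = {'a': [3, 24], 'b': [3]}
After line 3 (b.extend(a) appends [3, 24]): d = {'a': [3, 24], 'b': [3, 3, 24]}
After line 4: result = d['b'] = [3, 3, 24]

{'a': [3, 24], 'b': [3, 3, 24]}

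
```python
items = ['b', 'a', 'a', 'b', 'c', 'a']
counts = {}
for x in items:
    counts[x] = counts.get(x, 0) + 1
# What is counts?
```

Initial: counts = {}, items = ['b', 'a', 'a', 'b', 'c', 'a']
See 'b': counts = {'b': 1}
See 'a': counts = {'b': 1, 'a': 1}
See 'a': counts = {'b': 1, 'a': 2}
See 'b': counts = {'b': 2, 'a': 2}
See 'c': counts = {'b': 2, 'a': 2, 'c': 1}
See 'a': counts = {'b': 2, 'a': 3, 'c': 1}

{'b': 2, 'a': 3, 'c': 1}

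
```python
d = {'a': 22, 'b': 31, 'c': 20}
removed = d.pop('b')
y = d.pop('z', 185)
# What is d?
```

After line 1: d = {'a': 22, 'b': 31, 'c': 20}
After line 2 (pop 'b' returns 31): d = {'a': 22, 'c': 20}, removed = 31
After line 3 (pop 'z' missing, returns default 185): d = {'a': 22, 'c': 20}, y = 185

{'a': 22, 'c': 20}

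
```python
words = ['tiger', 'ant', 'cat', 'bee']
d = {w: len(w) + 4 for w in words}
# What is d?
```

{'tiger': 9, 'ant': 7, 'cat': 7, 'bee': 7}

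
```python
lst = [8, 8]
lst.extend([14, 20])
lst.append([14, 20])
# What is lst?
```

After line 1: lst = [8, 8]
After line 2 (extend unpacks [14, 20]): lst = [8, 8, 14, 20]
After line 3 (append adds [14, 20] as single element): lst = [8, 8, 14, 20, [14, 20]]

[8, 8, 14, 20, [14, 20]]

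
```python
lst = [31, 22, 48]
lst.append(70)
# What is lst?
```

[31, 22, 48, 70]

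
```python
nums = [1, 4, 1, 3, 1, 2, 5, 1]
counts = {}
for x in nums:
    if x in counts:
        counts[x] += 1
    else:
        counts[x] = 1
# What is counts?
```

Initial: counts = {}, nums = [1, 4, 1, 3, 1, 2, 5, 1]
See 1: counts = {1: 1}
See 4: counts = {1: 1, 4: 1}
See 1: counts = {1: 2, 4: 1}
See 3: counts = {1: 2, 4: 1, 3: 1}
See 1: counts = {1: 3, 4: 1, 3: 1}
See 2: counts = {1: 3, 4: 1, 3: 1, 2: 1}
See 5: counts = {1: 3, 4: 1, 3: 1, 2: 1, 5: 1}
See 1: counts = {1: 4, 4: 1, 3: 1, 2: 1, 5: 1}

{1: 4, 4: 1, 3: 1, 2: 1, 5: 1}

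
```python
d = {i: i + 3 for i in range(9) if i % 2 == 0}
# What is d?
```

{0: 3, 2: 5, 4: 7, 6: 9, 8: 11}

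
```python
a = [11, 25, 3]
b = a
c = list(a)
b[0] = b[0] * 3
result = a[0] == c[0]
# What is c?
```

After line 1: a = [11, 25, 3]
After line 2 (b = a, alias): a = [11, 25, 3], b = [11, 25, 3]
After line 3 (c = list(a) is a copy, new object): c = [11, 25, 3]
After line 4 (b[0] = 11 * 3 = 33; mutates shared a/b): a = b = [33, 25, 3], c = [11, 25, 3]
After line 5 (a[0] = 33, c[0] = 11; result = False)

[11, 25, 3]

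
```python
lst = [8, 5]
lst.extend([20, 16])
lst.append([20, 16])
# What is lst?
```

After line 1: lst = [8, 5]
After line 2 (extend unpacks [20, 16]): lst = [8, 5, 20, 16]
After line 3 (append adds [20, 16] as single element): lst = [8, 5, 20, 16, [20, 16]]

[8, 5, 20, 16, [20, 16]]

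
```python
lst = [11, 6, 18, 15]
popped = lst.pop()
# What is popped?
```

15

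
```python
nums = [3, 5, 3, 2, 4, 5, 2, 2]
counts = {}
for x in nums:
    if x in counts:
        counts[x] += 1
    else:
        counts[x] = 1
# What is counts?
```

Initial: counts = {}, nums = [3, 5, 3, 2, 4, 5, 2, 2]
See 3: counts = {3: 1}
See 5: counts = {3: 1, 5: 1}
See 3: counts = {3: 2, 5: 1}
See 2: counts = {3: 2, 5: 1, 2: 1}
See 4: counts = {3: 2, 5: 1, 2: 1, 4: 1}
See 5: counts = {3: 2, 5: 2, 2: 1, 4: 1}
See 2: counts = {3: 2, 5: 2, 2: 2, 4: 1}
See 2: counts = {3: 2, 5: 2, 2: 3, 4: 1}

{3: 2, 5: 2, 2: 3, 4: 1}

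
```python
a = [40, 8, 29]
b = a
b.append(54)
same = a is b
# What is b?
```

After line 1: a = [40, 8, 29]
After line 2 (b = a is an alias, same object): a = [40, 8, 29], b = [40, 8, 29]
After line 3 (b.append mutates the shared list): a = [40, 8, 29, 54], b = [40, 8, 29, 54]
After line 4 (same = a is b; same object -> True): same = True

[40, 8, 29, 54]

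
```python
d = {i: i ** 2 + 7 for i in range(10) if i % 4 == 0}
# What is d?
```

{0: 7, 4: 23, 8: 71}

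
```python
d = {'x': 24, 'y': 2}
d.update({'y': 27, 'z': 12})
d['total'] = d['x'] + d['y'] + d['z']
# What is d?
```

After line 1: d = {'x': 24, 'y': 2}
After line 2 (y overwritten, z added): d = {'x': 24, 'y': 27, 'z': 12}
After line 3 (total = 24 + 27 + 12 = 63): d = {'x': 24, 'y': 27, 'z': 12, 'total': 63}

{'x': 24, 'y': 27, 'z': 12, 'total': 63}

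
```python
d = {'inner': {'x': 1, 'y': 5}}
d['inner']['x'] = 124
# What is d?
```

After line 1: d = {'inner': {'x': 1, 'y': 5}}
After line 2 (inner x overwritten): d = {'inner': {'x': 124, 'y': 5}}

{'inner': {'x': 124, 'y': 5}}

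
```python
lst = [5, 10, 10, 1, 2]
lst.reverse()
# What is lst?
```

[2, 1, 10, 10, 5]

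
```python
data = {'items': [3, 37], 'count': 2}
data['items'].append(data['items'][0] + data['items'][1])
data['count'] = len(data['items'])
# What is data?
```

After line 1: data = {'items': [3, 37], 'count': 2}
After line 2 (append 3 + 37 = 40): data = {'items': [3, 37, 40], 'count': 2}
After line 3 (count = len(items) = 3): data = {'items': [3, 37, 40], 'count': 3}

{'items': [3, 37, 40], 'count': 3}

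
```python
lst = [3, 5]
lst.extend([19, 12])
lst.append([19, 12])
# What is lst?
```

After line 1: lst = [3, 5]
After line 2 (extend unpacks [19, 12]): lst = [3, 5, 19, 12]
After line 3 (append adds [19, 12] as single element): lst = [3, 5, 19, 12, [19, 12]]

[3, 5, 19, 12, [19, 12]]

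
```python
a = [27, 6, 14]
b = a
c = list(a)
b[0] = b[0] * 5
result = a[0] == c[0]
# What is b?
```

After line 1: a = [27, 6, 14]
After line 2 (b = a, alias): a = [27, 6, 14], b = [27, 6, 14]
After line 3 (c = list(a) is a copy, new object): c = [27, 6, 14]
After line 4 (b[0] = 27 * 5 = 135; mutates shared a/b): a = b = [135, 6, 14], c = [27, 6, 14]
After line 5 (a[0] = 135, c[0] = 27; result = False)

[135, 6, 14]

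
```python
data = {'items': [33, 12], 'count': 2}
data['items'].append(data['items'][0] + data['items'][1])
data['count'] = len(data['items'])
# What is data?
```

After line 1: data = {'items': [33, 12], 'count': 2}
After line 2 (append 33 + 12 = 45): data = {'items': [33, 12, 45], 'count': 2}
After line 3 (count = len(items) = 3): data = {'items': [33, 12, 45], 'count': 3}

{'items': [33, 12, 45], 'count': 3}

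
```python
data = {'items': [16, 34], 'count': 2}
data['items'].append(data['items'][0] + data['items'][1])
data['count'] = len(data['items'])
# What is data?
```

After line 1: data = {'items': [16, 34], 'count': 2}
After line 2 (append 16 + 34 = 50): data = {'items': [16, 34, 50], 'count': 2}
After line 3 (count = len(items) = 3): data = {'items': [16, 34, 50], 'count': 3}

{'items': [16, 34, 50], 'count': 3}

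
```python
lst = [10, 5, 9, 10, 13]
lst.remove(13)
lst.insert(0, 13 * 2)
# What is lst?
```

After line 1: lst = [10, 5, 9, 10, 13]
After line 2 (remove first 13): lst = [10, 5, 9, 10]
After line 3 (insert 26 at index 0): lst = [26, 10, 5, 9, 10]

[26, 10, 5, 9, 10]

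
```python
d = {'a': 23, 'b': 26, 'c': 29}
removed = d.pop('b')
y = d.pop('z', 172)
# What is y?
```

After line 1: d = {'a': 23, 'b': 26, 'c': 29}
After line 2 (pop 'b' returns 26): d = {'a': 23, 'c': 29}, removed = 26
After line 3 (pop 'z' missing, returns default 172): d = {'a': 23, 'c': 29}, y = 172

172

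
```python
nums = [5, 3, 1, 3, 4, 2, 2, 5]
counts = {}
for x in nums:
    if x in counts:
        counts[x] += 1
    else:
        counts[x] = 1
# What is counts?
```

Initial: counts = {}, nums = [5, 3, 1, 3, 4, 2, 2, 5]
See 5: counts = {5: 1}
See 3: counts = {5: 1, 3: 1}
See 1: counts = {5: 1, 3: 1, 1: 1}
See 3: counts = {5: 1, 3: 2, 1: 1}
See 4: counts = {5: 1, 3: 2, 1: 1, 4: 1}
See 2: counts = {5: 1, 3: 2, 1: 1, 4: 1, 2: 1}
See 2: counts = {5: 1, 3: 2, 1: 1, 4: 1, 2: 2}
See 5: counts = {5: 2, 3: 2, 1: 1, 4: 1, 2: 2}

{5: 2, 3: 2, 1: 1, 4: 1, 2: 2}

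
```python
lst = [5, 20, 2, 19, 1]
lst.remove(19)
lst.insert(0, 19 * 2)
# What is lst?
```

After line 1: lst = [5, 20, 2, 19, 1]
After line 2 (remove first 19): lst = [5, 20, 2, 1]
After line 3 (insert 38 at index 0): lst = [38, 5, 20, 2, 1]

[38, 5, 20, 2, 1]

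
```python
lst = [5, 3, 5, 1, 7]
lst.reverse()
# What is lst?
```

[7, 1, 5, 3, 5]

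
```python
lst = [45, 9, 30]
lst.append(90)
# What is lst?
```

[45, 9, 30, 90]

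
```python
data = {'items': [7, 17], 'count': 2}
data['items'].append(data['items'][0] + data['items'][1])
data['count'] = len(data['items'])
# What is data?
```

After line 1: data = {'items': [7, 17], 'count': 2}
After line 2 (append 7 + 17 = 24): data = {'items': [7, 17, 24], 'count': 2}
After line 3 (count = len(items) = 3): data = {'items': [7, 17, 24], 'count': 3}

{'items': [7, 17, 24], 'count': 3}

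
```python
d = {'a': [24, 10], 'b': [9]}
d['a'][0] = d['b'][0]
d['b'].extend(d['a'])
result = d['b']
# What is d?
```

After line 1: d = {'a': [24, 10], 'b': [9]}
After line 2 (a[0] = b[0] = 9): d = {'a': [9, 10], 'b': [9]}
After line 3 (b.extend(a) appends [9, 10]): d = {'a': [9, 10], 'b': [9, 9, 10]}
After line 4: result = d['b'] = [9, 9, 10]

{'a': [9, 10], 'b': [9, 9, 10]}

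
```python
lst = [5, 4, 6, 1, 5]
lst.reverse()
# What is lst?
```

[5, 1, 6, 4, 5]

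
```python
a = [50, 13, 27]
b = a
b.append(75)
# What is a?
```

After line 1: a = [50, 13, 27]
After line 2 (b = a is an alias, same object): a = [50, 13, 27], b = [50, 13, 27]
After line 3 (b.append mutates the shared list): a = [50, 13, 27, 75], b = [50, 13, 27, 75]

[50, 13, 27, 75]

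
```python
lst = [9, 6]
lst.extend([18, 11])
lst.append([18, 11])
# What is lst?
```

After line 1: lst = [9, 6]
After line 2 (extend unpacks [18, 11]): lst = [9, 6, 18, 11]
After line 3 (append adds [18, 11] as single element): lst = [9, 6, 18, 11, [18, 11]]

[9, 6, 18, 11, [18, 11]]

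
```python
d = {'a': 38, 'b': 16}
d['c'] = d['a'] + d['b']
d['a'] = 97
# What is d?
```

After line 1: d = {'a': 38, 'b': 16}
After line 2 (d['c'] = 38 + 16): d = {'a': 38, 'b': 16, 'c': 54}
After line 3: d = {'a': 97, 'b': 16, 'c': 54}

{'a': 97, 'b': 16, 'c': 54}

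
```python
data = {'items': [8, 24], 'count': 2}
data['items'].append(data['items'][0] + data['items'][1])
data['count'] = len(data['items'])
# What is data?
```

After line 1: data = {'items': [8, 24], 'count': 2}
After line 2 (append 8 + 24 = 32): data = {'items': [8, 24, 32], 'count': 2}
After line 3 (count = len(items) = 3): data = {'items': [8, 24, 32], 'count': 3}

{'items': [8, 24, 32], 'count': 3}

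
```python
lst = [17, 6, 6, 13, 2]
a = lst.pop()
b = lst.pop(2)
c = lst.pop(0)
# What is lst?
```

After line 1: lst = [17, 6, 6, 13, 2]
After line 2 (pop() -> a = 2): lst = [17, 6, 6, 13]
After line 3 (pop(2) -> b = 6): lst = [17, 6, 13]
After line 4 (pop(0) -> c = 17): lst = [6, 13]

[6, 13]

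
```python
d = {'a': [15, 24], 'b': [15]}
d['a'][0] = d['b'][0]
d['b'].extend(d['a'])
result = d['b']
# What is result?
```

After line 1: d = {'a': [15, 24], 'b': [15]}
After line 2 (a[0] = b[0] = 15): d = {'a': [15, 24], 'b': [15]}
After line 3 (b.extend(a) appends [15, 24]): d = {'a': [15, 24], 'b': [15, 15, 24]}
After line 4: result = d['b'] = [15, 15, 24]

[15, 15, 24]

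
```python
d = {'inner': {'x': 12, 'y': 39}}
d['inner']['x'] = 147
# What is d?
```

After line 1: d = {'inner': {'x': 12, 'y': 39}}
After line 2 (inner x overwritten): d = {'inner': {'x': 147, 'y': 39}}

{'inner': {'x': 147, 'y': 39}}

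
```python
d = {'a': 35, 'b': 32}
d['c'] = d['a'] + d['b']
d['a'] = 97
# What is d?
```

After line 1: d = {'a': 35, 'b': 32}
After line 2 (d['c'] = 35 + 32): d = {'a': 35, 'b': 32, 'c': 67}
After line 3: d = {'a': 97, 'b': 32, 'c': 67}

{'a': 97, 'b': 32, 'c': 67}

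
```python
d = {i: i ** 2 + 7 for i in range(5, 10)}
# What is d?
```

{5: 32, 6: 43, 7: 56, 8: 71, 9: 88}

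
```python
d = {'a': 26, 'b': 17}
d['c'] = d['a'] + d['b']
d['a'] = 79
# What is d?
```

After line 1: d = {'a': 26, 'b': 17}
After line 2 (d['c'] = 26 + 17): d = {'a': 26, 'b': 17, 'c': 43}
After line 3: d = {'a': 79, 'b': 17, 'c': 43}

{'a': 79, 'b': 17, 'c': 43}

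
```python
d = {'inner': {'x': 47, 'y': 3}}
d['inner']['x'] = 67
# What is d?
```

After line 1: d = {'inner': {'x': 47, 'y': 3}}
After line 2 (inner x overwritten): d = {'inner': {'x': 67, 'y': 3}}

{'inner': {'x': 67, 'y': 3}}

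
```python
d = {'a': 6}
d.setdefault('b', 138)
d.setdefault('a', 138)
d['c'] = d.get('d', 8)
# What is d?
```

After line 1: d = {'a': 6}
After line 2 (setdefault adds 'b'=138): d = {'a': 6, 'b': 138}
After line 3 (setdefault 'a' no-op, already exists): d = {'a': 6, 'b': 138}
After line 4 (get('d', 8) returns default since 'd' not in d): d = {'a': 6, 'b': 138, 'c': 8}

{'a': 6, 'b': 138, 'c': 8}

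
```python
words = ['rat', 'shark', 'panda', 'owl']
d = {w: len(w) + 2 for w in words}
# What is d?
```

{'rat': 5, 'shark': 7, 'panda': 7, 'owl': 5}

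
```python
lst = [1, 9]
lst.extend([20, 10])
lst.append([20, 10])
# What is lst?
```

After line 1: lst = [1, 9]
After line 2 (extend unpacks [20, 10]): lst = [1, 9, 20, 10]
After line 3 (append adds [20, 10] as single element): lst = [1, 9, 20, 10, [20, 10]]

[1, 9, 20, 10, [20, 10]]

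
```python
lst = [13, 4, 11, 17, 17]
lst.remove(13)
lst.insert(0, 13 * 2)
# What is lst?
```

After line 1: lst = [13, 4, 11, 17, 17]
After line 2 (remove first 13): lst = [4, 11, 17, 17]
After line 3 (insert 26 at index 0): lst = [26, 4, 11, 17, 17]

[26, 4, 11, 17, 17]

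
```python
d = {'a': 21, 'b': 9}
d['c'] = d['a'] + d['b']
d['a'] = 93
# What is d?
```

After line 1: d = {'a': 21, 'b': 9}
After line 2 (d['c'] = 21 + 9): d = {'a': 21, 'b': 9, 'c': 30}
After line 3: d = {'a': 93, 'b': 9, 'c': 30}

{'a': 93, 'b': 9, 'c': 30}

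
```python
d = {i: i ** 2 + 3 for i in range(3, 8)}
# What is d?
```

{3: 12, 4: 19, 5: 28, 6: 39, 7: 52}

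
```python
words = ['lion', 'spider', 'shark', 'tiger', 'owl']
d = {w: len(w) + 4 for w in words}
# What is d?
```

{'lion': 8, 'spider': 10, 'shark': 9, 'tiger': 9, 'owl': 7}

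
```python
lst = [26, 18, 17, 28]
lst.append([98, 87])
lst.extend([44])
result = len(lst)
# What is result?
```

After line 1: lst = [26, 18, 17, 28]
After line 2 (append adds [98, 87] as single element): lst = [26, 18, 17, 28, [98, 87]]
After line 3 (extend unpacks [44], adds 44): lst = [26, 18, 17, 28, [98, 87], 44]
After line 4: result = len(lst) = 6

6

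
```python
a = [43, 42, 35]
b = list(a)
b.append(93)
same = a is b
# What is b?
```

After line 1: a = [43, 42, 35]
After line 2 (b = list(a) is a shallow copy, new object): a = [43, 42, 35], b = [43, 42, 35]
After line 3 (append only mutates b): a = [43, 42, 35], b = [43, 42, 35, 93]
After line 4 (same = a is b; different objects -> False): same = False

[43, 42, 35, 93]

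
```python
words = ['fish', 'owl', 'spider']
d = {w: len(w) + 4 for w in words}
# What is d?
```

{'fish': 8, 'owl': 7, 'spider': 10}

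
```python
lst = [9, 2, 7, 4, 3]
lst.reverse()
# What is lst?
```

[3, 4, 7, 2, 9]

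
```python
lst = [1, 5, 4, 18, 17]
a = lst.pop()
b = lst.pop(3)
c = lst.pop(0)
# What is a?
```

After line 1: lst = [1, 5, 4, 18, 17]
After line 2 (pop() -> a = 17): lst = [1, 5, 4, 18]
After line 3 (pop(3) -> b = 18): lst = [1, 5, 4]
After line 4 (pop(0) -> c = 1): lst = [5, 4]

17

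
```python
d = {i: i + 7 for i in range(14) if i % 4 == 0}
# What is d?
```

{0: 7, 4: 11, 8: 15, 12: 19}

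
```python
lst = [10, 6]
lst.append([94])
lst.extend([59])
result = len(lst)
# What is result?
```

After line 1: lst = [10, 6]
After line 2 (append adds [94] as single element): lst = [10, 6, [94]]
After line 3 (extend unpacks [59], adds 59): lst = [10, 6, [94], 59]
After line 4: result = len(lst) = 4

4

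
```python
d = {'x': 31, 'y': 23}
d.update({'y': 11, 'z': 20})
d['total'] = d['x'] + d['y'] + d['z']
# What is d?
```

After line 1: d = {'x': 31, 'y': 23}
After line 2 (y overwritten, z added): d = {'x': 31, 'y': 11, 'z': 20}
After line 3 (total = 31 + 11 + 20 = 62): d = {'x': 31, 'y': 11, 'z': 20, 'total': 62}

{'x': 31, 'y': 11, 'z': 20, 'total': 62}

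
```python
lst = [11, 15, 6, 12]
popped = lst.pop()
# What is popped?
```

12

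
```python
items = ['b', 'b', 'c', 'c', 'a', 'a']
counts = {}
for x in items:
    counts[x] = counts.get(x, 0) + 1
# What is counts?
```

Initial: counts = {}, items = ['b', 'b', 'c', 'c', 'a', 'a']
See 'b': counts = {'b': 1}
See 'b': counts = {'b': 2}
See 'c': counts = {'b': 2, 'c': 1}
See 'c': counts = {'b': 2, 'c': 2}
See 'a': counts = {'b': 2, 'c': 2, 'a': 1}
See 'a': counts = {'b': 2, 'c': 2, 'a': 2}

{'b': 2, 'c': 2, 'a': 2}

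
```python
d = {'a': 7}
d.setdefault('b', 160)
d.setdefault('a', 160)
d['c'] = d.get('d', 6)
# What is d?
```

After line 1: d = {'a': 7}
After line 2 (setdefault adds 'b'=160): d = {'a': 7, 'b': 160}
After line 3 (setdefault 'a' no-op, already exists): d = {'a': 7, 'b': 160}
After line 4 (get('d', 6) returns default since 'd' not in d): d = {'a': 7, 'b': 160, 'c': 6}

{'a': 7, 'b': 160, 'c': 6}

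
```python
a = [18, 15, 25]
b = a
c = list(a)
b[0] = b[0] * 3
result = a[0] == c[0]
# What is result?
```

After line 1: a = [18, 15, 25]
After line 2 (b = a, alias): a = [18, 15, 25], b = [18, 15, 25]
After line 3 (c = list(a) is a copy, new object): c = [18, 15, 25]
After line 4 (b[0] = 18 * 3 = 54; mutates shared a/b): a = b = [54, 15, 25], c = [18, 15, 25]
After line 5 (a[0] = 54, c[0] = 18; result = False)

False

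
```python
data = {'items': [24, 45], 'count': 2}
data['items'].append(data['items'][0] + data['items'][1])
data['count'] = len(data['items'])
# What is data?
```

After line 1: data = {'items': [24, 45], 'count': 2}
After line 2 (append 24 + 45 = 69): data = {'items': [24, 45, 69], 'count': 2}
After line 3 (count = len(items) = 3): data = {'items': [24, 45, 69], 'count': 3}

{'items': [24, 45, 69], 'count': 3}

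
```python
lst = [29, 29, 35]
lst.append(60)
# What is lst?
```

[29, 29, 35, 60]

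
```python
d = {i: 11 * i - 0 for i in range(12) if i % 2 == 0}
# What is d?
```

{0: 0, 2: 22, 4: 44, 6: 66, 8: 88, 10: 110}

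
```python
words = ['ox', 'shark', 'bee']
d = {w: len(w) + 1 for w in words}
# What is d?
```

{'ox': 3, 'shark': 6, 'bee': 4}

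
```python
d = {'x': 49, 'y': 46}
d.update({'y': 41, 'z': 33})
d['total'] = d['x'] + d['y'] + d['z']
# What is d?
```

After line 1: d = {'x': 49, 'y': 46}
After line 2 (y overwritten, z added): d = {'x': 49, 'y': 41, 'z': 33}
After line 3 (total = 49 + 41 + 33 = 123): d = {'x': 49, 'y': 41, 'z': 33, 'total': 123}

{'x': 49, 'y': 41, 'z': 33, 'total': 123}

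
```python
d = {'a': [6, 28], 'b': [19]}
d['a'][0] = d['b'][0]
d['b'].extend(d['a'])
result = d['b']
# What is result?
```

After line 1: d = {'a': [6, 28], 'b': [19]}
After line 2 (a[0] = b[0] = 19): d = {'a': [19, 28], 'b': [19]}
After line 3 (b.extend(a) appends [19, 28]): d = {'a': [19, 28], 'b': [19, 19, 28]}
After line 4: result = d['b'] = [19, 19, 28]

[19, 19, 28]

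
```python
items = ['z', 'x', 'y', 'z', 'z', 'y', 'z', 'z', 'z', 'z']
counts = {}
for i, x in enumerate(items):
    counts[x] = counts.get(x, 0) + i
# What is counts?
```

Initial: counts = {}, items = ['z', 'x', 'y', 'z', 'z', 'y', 'z', 'z', 'z', 'z']
i=0, x='z': counts = {'z': 0}
i=1, x='x': counts = {'z': 0, 'x': 1}
i=2, x='y': counts = {'z': 0, 'x': 1, 'y': 2}
i=3, x='z': counts = {'z': 3, 'x': 1, 'y': 2}
i=4, x='z': counts = {'z': 7, 'x': 1, 'y': 2}
i=5, x='y': counts = {'z': 7, 'x': 1, 'y': 7}
i=6, x='z': counts = {'z': 13, 'x': 1, 'y': 7}
i=7, x='z': counts = {'z': 20, 'x': 1, 'y': 7}
i=8, x='z': counts = {'z': 28, 'x': 1, 'y': 7}
i=9, x='z': counts = {'z': 37, 'x': 1, 'y': 7}

{'z': 37, 'x': 1, 'y': 7}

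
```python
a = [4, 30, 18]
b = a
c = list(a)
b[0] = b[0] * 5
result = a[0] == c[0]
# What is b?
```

After line 1: a = [4, 30, 18]
After line 2 (b = a, alias): a = [4, 30, 18], b = [4, 30, 18]
After line 3 (c = list(a) is a copy, new object): c = [4, 30, 18]
After line 4 (b[0] = 4 * 5 = 20; mutates shared a/b): a = b = [20, 30, 18], c = [4, 30, 18]
After line 5 (a[0] = 20, c[0] = 4; result = False)

[20, 30, 18]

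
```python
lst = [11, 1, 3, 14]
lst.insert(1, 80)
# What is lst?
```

[11, 80, 1, 3, 14]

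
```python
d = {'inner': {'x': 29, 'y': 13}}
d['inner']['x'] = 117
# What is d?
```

After line 1: d = {'inner': {'x': 29, 'y': 13}}
After line 2 (inner x overwritten): d = {'inner': {'x': 117, 'y': 13}}

{'inner': {'x': 117, 'y': 13}}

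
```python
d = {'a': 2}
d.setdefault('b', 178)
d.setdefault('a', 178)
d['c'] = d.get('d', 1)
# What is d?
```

After line 1: d = {'a': 2}
After line 2 (setdefault adds 'b'=178): d = {'a': 2, 'b': 178}
After line 3 (setdefault 'a' no-op, already exists): d = {'a': 2, 'b': 178}
After line 4 (get('d', 1) returns default since 'd' not in d): d = {'a': 2, 'b': 178, 'c': 1}

{'a': 2, 'b': 178, 'c': 1}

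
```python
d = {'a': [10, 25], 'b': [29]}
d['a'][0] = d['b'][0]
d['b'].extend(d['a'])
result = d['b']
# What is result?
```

After line 1: d = {'a': [10, 25], 'b': [29]}
After line 2 (a[0] = b[0] = 29): d = {'a': [29, 25], 'b': [29]}
After line 3 (b.extend(a) appends [29, 25]): d = {'a': [29, 25], 'b': [29, 29, 25]}
After line 4: result = d['b'] = [29, 29, 25]

[29, 29, 25]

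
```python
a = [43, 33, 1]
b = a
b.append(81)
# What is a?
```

After line 1: a = [43, 33, 1]
After line 2 (b = a is an alias, same object): a = [43, 33, 1], b = [43, 33, 1]
After line 3 (b.append mutates the shared list): a = [43, 33, 1, 81], b = [43, 33, 1, 81]

[43, 33, 1, 81]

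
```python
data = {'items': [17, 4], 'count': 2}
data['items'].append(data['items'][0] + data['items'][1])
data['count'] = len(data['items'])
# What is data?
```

After line 1: data = {'items': [17, 4], 'count': 2}
After line 2 (append 17 + 4 = 21): data = {'items': [17, 4, 21], 'count': 2}
After line 3 (count = len(items) = 3): data = {'items': [17, 4, 21], 'count': 3}

{'items': [17, 4, 21], 'count': 3}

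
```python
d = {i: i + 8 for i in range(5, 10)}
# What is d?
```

{5: 13, 6: 14, 7: 15, 8: 16, 9: 17}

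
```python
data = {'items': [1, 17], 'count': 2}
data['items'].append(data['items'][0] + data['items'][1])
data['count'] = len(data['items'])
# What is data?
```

After line 1: data = {'items': [1, 17], 'count': 2}
After line 2 (append 1 + 17 = 18): data = {'items': [1, 17, 18], 'count': 2}
After line 3 (count = len(items) = 3): data = {'items': [1, 17, 18], 'count': 3}

{'items': [1, 17, 18], 'count': 3}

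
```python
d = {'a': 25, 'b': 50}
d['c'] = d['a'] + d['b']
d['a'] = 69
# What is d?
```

After line 1: d = {'a': 25, 'b': 50}
After line 2 (d['c'] = 25 + 50): d = {'a': 25, 'b': 50, 'c': 75}
After line 3: d = {'a': 69, 'b': 50, 'c': 75}

{'a': 69, 'b': 50, 'c': 75}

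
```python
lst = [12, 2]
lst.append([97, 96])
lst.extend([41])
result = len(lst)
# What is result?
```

After line 1: lst = [12, 2]
After line 2 (append adds [97, 96] as single element): lst = [12, 2, [97, 96]]
After line 3 (extend unpacks [41], adds 41): lst = [12, 2, [97, 96], 41]
After line 4: result = len(lst) = 4

4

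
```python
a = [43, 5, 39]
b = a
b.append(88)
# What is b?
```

After line 1: a = [43, 5, 39]
After line 2 (b = a is an alias, same object): a = [43, 5, 39], b = [43, 5, 39]
After line 3 (b.append mutates the shared list): a = [43, 5, 39, 88], b = [43, 5, 39, 88]

[43, 5, 39, 88]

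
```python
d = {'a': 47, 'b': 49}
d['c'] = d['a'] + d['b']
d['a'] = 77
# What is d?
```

After line 1: d = {'a': 47, 'b': 49}
After line 2 (d['c'] = 47 + 49): d = {'a': 47, 'b': 49, 'c': 96}
After line 3: d = {'a': 77, 'b': 49, 'c': 96}

{'a': 77, 'b': 49, 'c': 96}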